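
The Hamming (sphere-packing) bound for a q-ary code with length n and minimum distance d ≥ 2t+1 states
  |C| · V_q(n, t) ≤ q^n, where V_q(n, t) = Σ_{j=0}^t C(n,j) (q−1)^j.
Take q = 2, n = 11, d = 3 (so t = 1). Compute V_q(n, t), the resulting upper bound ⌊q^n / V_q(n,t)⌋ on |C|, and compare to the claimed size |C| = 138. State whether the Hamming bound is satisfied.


V_q(n, t) = 12, q^n = 2048, Hamming bound = 170, |C| = 138 ≤ bound (satisfied).

Step 1: Compute V_q(n, t) = Σ_{j=0}^1 C(n, j) (q−1)^j.
  j = 0: C(11,0)·(1)^0 = 1·1 = 1.
  j = 1: C(11,1)·(1)^1 = 11·1 = 11.
  V_q(n, t) = 1 + 11 = 12.
Step 2: q^n = 2^11 = 2048.
Step 3: Hamming bound ⌊q^n / V_q(n,t)⌋ = ⌊2048/12⌋ = 170.
Step 4: Compare |C| = 138 to 170: satisfied.
The claimed |C| lies below the Hamming bound.


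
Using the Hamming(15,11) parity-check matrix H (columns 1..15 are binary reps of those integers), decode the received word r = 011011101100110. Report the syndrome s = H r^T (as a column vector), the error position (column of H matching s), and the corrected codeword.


s = (0, 1, 0, 1)^T, error position = 5, corrected codeword c = 011001101100110

Compute s = H r^T mod 2 one row at a time:
  s_1 = 0 + 1 + 1 + 0 + 0 + 1 + 1 + 0 = 4 ≡ 0 (mod 2).
  s_2 = 0 + 1 + 1 + 1 + 0 + 1 + 1 + 0 = 5 ≡ 1 (mod 2).
  s_3 = 1 + 1 + 1 + 1 + 1 + 0 + 1 + 0 = 6 ≡ 0 (mod 2).
  s_4 = 0 + 1 + 1 + 1 + 1 + 0 + 1 + 0 = 5 ≡ 1 (mod 2).
s = (0, 1, 0, 1)^T — this equals column 5 of H (binary 0101), so error is at position 5.
Correct: flip bit 5 of r = 011011101100110 to get c = 011001101100110.


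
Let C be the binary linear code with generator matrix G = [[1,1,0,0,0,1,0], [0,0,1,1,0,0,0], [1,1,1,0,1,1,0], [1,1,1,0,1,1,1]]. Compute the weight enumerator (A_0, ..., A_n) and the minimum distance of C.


Weight distribution: A_0 = 1, A_1 = 1, A_2 = 3, A_3 = 4, A_4 = 1, A_5 = 3, A_6 = 3. Minimum distance d = 1.

Enumerate all 2^4 = 16 messages m ∈ F_2^4.
For each, compute codeword c = mG in F_2^7, then tally its weight.
  m = 0000 → c = 0000000, weight = 0.
  m = 1000 → c = 1100010, weight = 3.
  m = 0100 → c = 0011000, weight = 2.
  m = 1100 → c = 1111010, weight = 5.
  m = 0010 → c = 1110110, weight = 5.
  m = 1010 → c = 0010100, weight = 2.
  m = 0110 → c = 1101110, weight = 5.
  m = 1110 → c = 0001100, weight = 2.
  m = 0001 → c = 1110111, weight = 6.
  m = 1001 → c = 0010101, weight = 3.
  m = 0101 → c = 1101111, weight = 6.
  m = 1101 → c = 0001101, weight = 3.
  m = 0011 → c = 0000001, weight = 1.
  m = 1011 → c = 1100011, weight = 4.
  m = 0111 → c = 0011001, weight = 3.
  m = 1111 → c = 1111011, weight = 6.
Tally weights:
  weight 0: 1 codewords.
  weight 1: 1 codewords.
  weight 2: 3 codewords.
  weight 3: 4 codewords.
  weight 4: 1 codewords.
  weight 5: 3 codewords.
  weight 6: 3 codewords.
Minimum distance d = smallest w > 0 with A_w > 0 = 1.
Sanity: Σ A_w = 16 = 2^4 = 16 ✓.


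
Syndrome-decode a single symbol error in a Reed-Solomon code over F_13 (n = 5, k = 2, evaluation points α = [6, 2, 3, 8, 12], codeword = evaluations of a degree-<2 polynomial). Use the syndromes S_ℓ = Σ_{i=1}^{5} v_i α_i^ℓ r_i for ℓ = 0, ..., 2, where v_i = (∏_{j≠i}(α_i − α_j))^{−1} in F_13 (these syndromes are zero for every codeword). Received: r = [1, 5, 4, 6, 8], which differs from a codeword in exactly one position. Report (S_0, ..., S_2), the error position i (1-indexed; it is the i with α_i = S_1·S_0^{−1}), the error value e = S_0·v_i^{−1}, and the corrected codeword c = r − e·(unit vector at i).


S = (1, 8, 12), error at position 4, error magnitude e = 7, c = [1, 5, 4, 12, 8].

Step 1: column multipliers v_i = (∏_{j≠i}(α_i − α_j))^{−1} mod 13.
  i = 1 (α = 6): (6−2)(6−3)(6−8)(6−12) = 4·3·(−2)·(−6) = 144 ≡ 1, so v_1 = 1^{−1} = 1 (mod 13).
  i = 2 (α = 2): (2−6)(2−3)(2−8)(2−12) = (−4)·(−1)·(−6)·(−10) = 240 ≡ 6, so v_2 = 6^{−1} = 11 (mod 13).
  i = 3 (α = 3): (3−6)(3−2)(3−8)(3−12) = (−3)·1·(−5)·(−9) = −135 ≡ 8, so v_3 = 8^{−1} = 5 (mod 13).
  i = 4 (α = 8): (8−6)(8−2)(8−3)(8−12) = 2·6·5·(−4) = −240 ≡ 7, so v_4 = 7^{−1} = 2 (mod 13).
  i = 5 (α = 12): (12−6)(12−2)(12−3)(12−8) = 6·10·9·4 = 2160 ≡ 2, so v_5 = 2^{−1} = 7 (mod 13).
  v = [1, 11, 5, 2, 7].
Step 2: syndromes of r = [1, 5, 4, 6, 8] (all sums mod 13).
  S_0 = Σ v_i r_i = 1·1 + 11·5 + 5·4 + 2·6 + 7·8 = 144 ≡ 1.
  S_1 = Σ v_i α_i r_i = 1·6·1 + 11·2·5 + 5·3·4 + 2·8·6 + 7·12·8 = 944 ≡ 8.
  α_i^2 mod 13 = [10, 4, 9, 12, 1].
  S_2 = Σ v_i α_i^2 r_i = 1·10·1 + 11·4·5 + 5·9·4 + 2·12·6 + 7·1·8 = 610 ≡ 12.
  S = (1, 8, 12) ≠ 0, so r is not a codeword (an error is present).
Step 3: locate the error. For a single error e at position i, S_ℓ = v_i·e·α_i^ℓ, so α_err = S_1/S_0.
  S_0^{−1} = 1^{−1} = 1 (mod 13), so α_err = 8·1 = 8 ≡ 8 = α_4. Error position i = 4.
  Consistency check: S_2/S_1 = 12·5 = 60 ≡ 8 = α_err ✓ (single-error assumption holds).
Step 4: error magnitude e = S_0/v_4 = S_0·∏_{j≠4}(α_4 − α_j) = 1·7 = 7 ≡ 7 (mod 13).
Step 5: correct position 4: c_4 = r_4 − e = 6 − 7 ≡ 12 (mod 13). Hence c = [1, 5, 4, 12, 8].
  Check: interpolating c through the α_i gives m(x) = 7 + 12·x (degree < 2) with m(α_i) = c_i for every i, so c is indeed a codeword.


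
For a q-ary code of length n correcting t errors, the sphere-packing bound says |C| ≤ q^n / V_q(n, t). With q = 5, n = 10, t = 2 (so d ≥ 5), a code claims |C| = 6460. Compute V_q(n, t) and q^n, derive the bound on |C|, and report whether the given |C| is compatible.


V_q(n, t) = 761, q^n = 9765625, Hamming bound = 12832, |C| = 6460 ≤ bound (satisfied).

Step 1: Compute V_q(n, t) = Σ_{j=0}^2 C(n, j) (q−1)^j.
  j = 0: C(10,0)·(4)^0 = 1·1 = 1.
  j = 1: C(10,1)·(4)^1 = 10·4 = 40.
  j = 2: C(10,2)·(4)^2 = 45·16 = 720.
  V_q(n, t) = 1 + 40 + 720 = 761.
Step 2: q^n = 5^10 = 9765625.
Step 3: Hamming bound ⌊q^n / V_q(n,t)⌋ = ⌊9765625/761⌋ = 12832.
Step 4: Compare |C| = 6460 to 12832: satisfied.
The claimed |C| lies below the Hamming bound.


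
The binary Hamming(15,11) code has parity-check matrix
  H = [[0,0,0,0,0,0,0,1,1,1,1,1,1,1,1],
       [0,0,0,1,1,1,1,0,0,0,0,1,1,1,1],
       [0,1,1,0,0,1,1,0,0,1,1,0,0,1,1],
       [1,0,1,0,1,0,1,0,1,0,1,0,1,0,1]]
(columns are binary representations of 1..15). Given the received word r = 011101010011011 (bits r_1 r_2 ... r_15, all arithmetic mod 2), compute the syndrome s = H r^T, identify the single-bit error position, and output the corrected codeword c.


s = (1, 1, 0, 1)^T, error position = 13, corrected codeword c = 011101010011111

Compute s = H r^T mod 2 one row at a time:
  s_1 = 1 + 0 + 0 + 1 + 1 + 0 + 1 + 1 = 5 ≡ 1 (mod 2).
  s_2 = 1 + 0 + 1 + 0 + 1 + 0 + 1 + 1 = 5 ≡ 1 (mod 2).
  s_3 = 1 + 1 + 1 + 0 + 0 + 1 + 1 + 1 = 6 ≡ 0 (mod 2).
  s_4 = 0 + 1 + 0 + 0 + 0 + 1 + 0 + 1 = 3 ≡ 1 (mod 2).
s = (1, 1, 0, 1)^T — this equals column 13 of H (binary 1101), so error is at position 13.
Correct: flip bit 13 of r = 011101010011011 to get c = 011101010011111.


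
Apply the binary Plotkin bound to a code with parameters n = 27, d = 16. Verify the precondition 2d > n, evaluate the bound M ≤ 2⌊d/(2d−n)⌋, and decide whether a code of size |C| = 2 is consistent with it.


Plotkin bound M ≤ 6; given |C| = 2 ≤ bound (satisfied).

Check applicability: 2d = 32, n = 27.
2d − n = 5 > 0, so Plotkin applies.
Compute d/(2d−n) = 16/5 ≈ 3.2000.
⌊d/(2d−n)⌋ = 3.
Plotkin bound: M ≤ 2·3 = 6.
Given |C| = 2, check: satisfied.
This |C| is below the Plotkin bound.


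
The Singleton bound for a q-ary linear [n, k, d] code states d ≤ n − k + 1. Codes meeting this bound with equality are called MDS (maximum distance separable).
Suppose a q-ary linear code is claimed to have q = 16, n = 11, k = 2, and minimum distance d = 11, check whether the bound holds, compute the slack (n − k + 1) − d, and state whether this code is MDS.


Singleton RHS = n − k + 1 = 10, slack = -1, bound violated (no such code; not MDS).

Singleton bound: d ≤ n − k + 1.
Here n = 11, k = 2, so n − k + 1 = 10.
Given d = 11, check d ≤ 10: NO.
Slack = (n − k + 1) − d = -1.
The slack is negative: d = 11 exceeds n − k + 1 = 10 by 1, so the Singleton bound is violated and no linear [11, 2, 11]_16 code can exist. In particular it is not MDS (MDS requires d = n − k + 1 exactly).
Description: the claimed parameters are [11, 2, 11]_16; such a code would be impossible (violates the Singleton bound).


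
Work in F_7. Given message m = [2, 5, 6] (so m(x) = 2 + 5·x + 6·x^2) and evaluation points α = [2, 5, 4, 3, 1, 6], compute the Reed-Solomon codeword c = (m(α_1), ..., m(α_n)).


c = [1, 2, 6, 1, 6, 3]

Message polynomial: m(x) = 2 + 5·x + 6·x^2 (mod 7).
For each evaluation point α_i, compute m(α_i) mod 7:
  α_1 = 2: Horner steps 6 → 3 → 1, so m(2) = 1.
  α_2 = 5: Horner steps 6 → 0 → 2, so m(5) = 2.
  α_3 = 4: Horner steps 6 → 1 → 6, so m(4) = 6.
  α_4 = 3: Horner steps 6 → 2 → 1, so m(3) = 1.
  α_5 = 1: Horner steps 6 → 4 → 6, so m(1) = 6.
  α_6 = 6: Horner steps 6 → 6 → 3, so m(6) = 3.
Codeword c = [1, 2, 6, 1, 6, 3] ∈ F_7^6.


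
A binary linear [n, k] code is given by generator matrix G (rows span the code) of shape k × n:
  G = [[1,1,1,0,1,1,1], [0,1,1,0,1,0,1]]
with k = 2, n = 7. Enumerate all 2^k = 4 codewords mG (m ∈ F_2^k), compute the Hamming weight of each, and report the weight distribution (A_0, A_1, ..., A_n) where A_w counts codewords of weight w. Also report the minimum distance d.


Weight distribution: A_0 = 1, A_2 = 1, A_4 = 1, A_6 = 1. Minimum distance d = 2.

Enumerate all 2^2 = 4 messages m ∈ F_2^2.
For each, compute codeword c = mG in F_2^7, then tally its weight.
  m = 00 → c = 0000000, weight = 0.
  m = 10 → c = 1110111, weight = 6.
  m = 01 → c = 0110101, weight = 4.
  m = 11 → c = 1000010, weight = 2.
Tally weights:
  weight 0: 1 codewords.
  weight 2: 1 codewords.
  weight 4: 1 codewords.
  weight 6: 1 codewords.
Minimum distance d = smallest w > 0 with A_w > 0 = 2.
Sanity: Σ A_w = 4 = 2^2 = 4 ✓.


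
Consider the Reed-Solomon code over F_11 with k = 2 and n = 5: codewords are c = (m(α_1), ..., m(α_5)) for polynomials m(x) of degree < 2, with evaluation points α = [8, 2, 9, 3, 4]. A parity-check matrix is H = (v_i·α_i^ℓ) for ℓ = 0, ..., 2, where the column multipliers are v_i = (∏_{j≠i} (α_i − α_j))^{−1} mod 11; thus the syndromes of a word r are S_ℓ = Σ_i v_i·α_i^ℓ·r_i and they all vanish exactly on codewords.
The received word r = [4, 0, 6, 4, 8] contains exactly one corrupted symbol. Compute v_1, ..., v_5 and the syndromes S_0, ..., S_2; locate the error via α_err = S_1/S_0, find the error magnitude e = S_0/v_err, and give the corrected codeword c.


S = (2, 5, 7), error at position 1, error magnitude e = 2, c = [2, 0, 6, 4, 8].

Step 1: column multipliers v_i = (∏_{j≠i}(α_i − α_j))^{−1} mod 11.
  i = 1 (α = 8): (8−2)(8−9)(8−3)(8−4) = 6·(−1)·5·4 = −120 ≡ 1, so v_1 = 1^{−1} = 1 (mod 11).
  i = 2 (α = 2): (2−8)(2−9)(2−3)(2−4) = (−6)·(−7)·(−1)·(−2) = 84 ≡ 7, so v_2 = 7^{−1} = 8 (mod 11).
  i = 3 (α = 9): (9−8)(9−2)(9−3)(9−4) = 1·7·6·5 = 210 ≡ 1, so v_3 = 1^{−1} = 1 (mod 11).
  i = 4 (α = 3): (3−8)(3−2)(3−9)(3−4) = (−5)·1·(−6)·(−1) = −30 ≡ 3, so v_4 = 3^{−1} = 4 (mod 11).
  i = 5 (α = 4): (4−8)(4−2)(4−9)(4−3) = (−4)·2·(−5)·1 = 40 ≡ 7, so v_5 = 7^{−1} = 8 (mod 11).
  v = [1, 8, 1, 4, 8].
Step 2: syndromes of r = [4, 0, 6, 4, 8] (all sums mod 11).
  S_0 = Σ v_i r_i = 1·4 + 8·0 + 1·6 + 4·4 + 8·8 = 90 ≡ 2.
  S_1 = Σ v_i α_i r_i = 1·8·4 + 8·2·0 + 1·9·6 + 4·3·4 + 8·4·8 = 390 ≡ 5.
  α_i^2 mod 11 = [9, 4, 4, 9, 5].
  S_2 = Σ v_i α_i^2 r_i = 1·9·4 + 8·4·0 + 1·4·6 + 4·9·4 + 8·5·8 = 524 ≡ 7.
  S = (2, 5, 7) ≠ 0, so r is not a codeword (an error is present).
Step 3: locate the error. For a single error e at position i, S_ℓ = v_i·e·α_i^ℓ, so α_err = S_1/S_0.
  S_0^{−1} = 2^{−1} = 6 (mod 11), so α_err = 5·6 = 30 ≡ 8 = α_1. Error position i = 1.
  Consistency check: S_2/S_1 = 7·9 = 63 ≡ 8 = α_err ✓ (single-error assumption holds).
Step 4: error magnitude e = S_0/v_1 = S_0·∏_{j≠1}(α_1 − α_j) = 2·1 = 2 ≡ 2 (mod 11).
Step 5: correct position 1: c_1 = r_1 − e = 4 − 2 ≡ 2 (mod 11). Hence c = [2, 0, 6, 4, 8].
  Check: interpolating c through the α_i gives m(x) = 3 + 4·x (degree < 2) with m(α_i) = c_i for every i, so c is indeed a codeword.


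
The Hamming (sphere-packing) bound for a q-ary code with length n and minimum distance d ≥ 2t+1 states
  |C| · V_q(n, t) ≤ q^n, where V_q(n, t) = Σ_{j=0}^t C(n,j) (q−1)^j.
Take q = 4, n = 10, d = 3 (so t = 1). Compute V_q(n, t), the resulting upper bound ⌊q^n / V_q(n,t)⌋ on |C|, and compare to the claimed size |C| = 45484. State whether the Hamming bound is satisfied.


V_q(n, t) = 31, q^n = 1048576, Hamming bound = 33825, |C| = 45484 > bound (violated).

Step 1: Compute V_q(n, t) = Σ_{j=0}^1 C(n, j) (q−1)^j.
  j = 0: C(10,0)·(3)^0 = 1·1 = 1.
  j = 1: C(10,1)·(3)^1 = 10·3 = 30.
  V_q(n, t) = 1 + 30 = 31.
Step 2: q^n = 4^10 = 1048576.
Step 3: Hamming bound ⌊q^n / V_q(n,t)⌋ = ⌊1048576/31⌋ = 33825.
Step 4: Compare |C| = 45484 to 33825: violated.
The claimed |C| lies above the Hamming bound, so no 4-ary code of length 10 with d ≥ 3 can have 45484 codewords.


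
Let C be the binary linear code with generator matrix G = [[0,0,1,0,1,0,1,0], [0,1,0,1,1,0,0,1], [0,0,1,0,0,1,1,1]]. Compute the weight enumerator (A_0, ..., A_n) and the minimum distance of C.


Weight distribution: A_0 = 1, A_3 = 3, A_4 = 2, A_5 = 1, A_6 = 1. Minimum distance d = 3.

Enumerate all 2^3 = 8 messages m ∈ F_2^3.
For each, compute codeword c = mG in F_2^8, then tally its weight.
  m = 000 → c = 00000000, weight = 0.
  m = 100 → c = 00101010, weight = 3.
  m = 010 → c = 01011001, weight = 4.
  m = 110 → c = 01110011, weight = 5.
  m = 001 → c = 00100111, weight = 4.
  m = 101 → c = 00001101, weight = 3.
  m = 011 → c = 01111110, weight = 6.
  m = 111 → c = 01010100, weight = 3.
Tally weights:
  weight 0: 1 codewords.
  weight 3: 3 codewords.
  weight 4: 2 codewords.
  weight 5: 1 codewords.
  weight 6: 1 codewords.
Minimum distance d = smallest w > 0 with A_w > 0 = 3.
Sanity: Σ A_w = 8 = 2^3 = 8 ✓.


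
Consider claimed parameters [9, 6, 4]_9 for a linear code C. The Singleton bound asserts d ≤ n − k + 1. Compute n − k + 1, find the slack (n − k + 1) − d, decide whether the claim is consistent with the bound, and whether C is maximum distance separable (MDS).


Singleton RHS = n − k + 1 = 4, slack = 0, bound satisfied, MDS.

Singleton bound: d ≤ n − k + 1.
Here n = 9, k = 6, so n − k + 1 = 4.
Given d = 4, check d ≤ 4: YES.
Slack = (n − k + 1) − d = 0.
The code is MDS (slack = 0).
Description: the claimed parameters are [9, 6, 4]_9; such a code would be MDS (meets Singleton bound).


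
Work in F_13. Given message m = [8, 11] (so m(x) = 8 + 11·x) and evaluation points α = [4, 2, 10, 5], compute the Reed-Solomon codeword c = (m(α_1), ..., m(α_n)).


c = [0, 4, 1, 11]

Message polynomial: m(x) = 8 + 11·x (mod 13).
For each evaluation point α_i, compute m(α_i) mod 13:
  α_1 = 4: Horner steps 11 → 0, so m(4) = 0.
  α_2 = 2: Horner steps 11 → 4, so m(2) = 4.
  α_3 = 10: Horner steps 11 → 1, so m(10) = 1.
  α_4 = 5: Horner steps 11 → 11, so m(5) = 11.
Codeword c = [0, 4, 1, 11] ∈ F_13^4.


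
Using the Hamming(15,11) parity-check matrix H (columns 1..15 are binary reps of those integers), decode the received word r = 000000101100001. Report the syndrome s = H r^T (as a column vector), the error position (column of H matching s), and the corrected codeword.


s = (1, 0, 1, 1)^T, error position = 11, corrected codeword c = 000000101110001

Compute s = H r^T mod 2 one row at a time:
  s_1 = 0 + 1 + 1 + 0 + 0 + 0 + 0 + 1 = 3 ≡ 1 (mod 2).
  s_2 = 0 + 0 + 0 + 1 + 0 + 0 + 0 + 1 = 2 ≡ 0 (mod 2).
  s_3 = 0 + 0 + 0 + 1 + 1 + 0 + 0 + 1 = 3 ≡ 1 (mod 2).
  s_4 = 0 + 0 + 0 + 1 + 1 + 0 + 0 + 1 = 3 ≡ 1 (mod 2).
s = (1, 0, 1, 1)^T — this equals column 11 of H (binary 1011), so error is at position 11.
Correct: flip bit 11 of r = 000000101100001 to get c = 000000101110001.


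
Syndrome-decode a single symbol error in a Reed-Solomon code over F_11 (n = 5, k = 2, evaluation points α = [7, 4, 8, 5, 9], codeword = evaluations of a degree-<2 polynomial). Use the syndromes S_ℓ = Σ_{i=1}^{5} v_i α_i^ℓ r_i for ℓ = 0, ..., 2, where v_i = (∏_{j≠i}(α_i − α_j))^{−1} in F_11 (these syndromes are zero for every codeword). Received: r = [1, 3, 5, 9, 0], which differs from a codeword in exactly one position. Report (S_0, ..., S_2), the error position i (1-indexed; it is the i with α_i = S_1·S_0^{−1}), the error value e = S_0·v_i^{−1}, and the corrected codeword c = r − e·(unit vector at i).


S = (2, 3, 10), error at position 1, error magnitude e = 2, c = [10, 3, 5, 9, 0].

Step 1: column multipliers v_i = (∏_{j≠i}(α_i − α_j))^{−1} mod 11.
  i = 1 (α = 7): (7−4)(7−8)(7−5)(7−9) = 3·(−1)·2·(−2) = 12 ≡ 1, so v_1 = 1^{−1} = 1 (mod 11).
  i = 2 (α = 4): (4−7)(4−8)(4−5)(4−9) = (−3)·(−4)·(−1)·(−5) = 60 ≡ 5, so v_2 = 5^{−1} = 9 (mod 11).
  i = 3 (α = 8): (8−7)(8−4)(8−5)(8−9) = 1·4·3·(−1) = −12 ≡ 10, so v_3 = 10^{−1} = 10 (mod 11).
  i = 4 (α = 5): (5−7)(5−4)(5−8)(5−9) = (−2)·1·(−3)·(−4) = −24 ≡ 9, so v_4 = 9^{−1} = 5 (mod 11).
  i = 5 (α = 9): (9−7)(9−4)(9−8)(9−5) = 2·5·1·4 = 40 ≡ 7, so v_5 = 7^{−1} = 8 (mod 11).
  v = [1, 9, 10, 5, 8].
Step 2: syndromes of r = [1, 3, 5, 9, 0] (all sums mod 11).
  S_0 = Σ v_i r_i = 1·1 + 9·3 + 10·5 + 5·9 + 8·0 = 123 ≡ 2.
  S_1 = Σ v_i α_i r_i = 1·7·1 + 9·4·3 + 10·8·5 + 5·5·9 + 8·9·0 = 740 ≡ 3.
  α_i^2 mod 11 = [5, 5, 9, 3, 4].
  S_2 = Σ v_i α_i^2 r_i = 1·5·1 + 9·5·3 + 10·9·5 + 5·3·9 + 8·4·0 = 725 ≡ 10.
  S = (2, 3, 10) ≠ 0, so r is not a codeword (an error is present).
Step 3: locate the error. For a single error e at position i, S_ℓ = v_i·e·α_i^ℓ, so α_err = S_1/S_0.
  S_0^{−1} = 2^{−1} = 6 (mod 11), so α_err = 3·6 = 18 ≡ 7 = α_1. Error position i = 1.
  Consistency check: S_2/S_1 = 10·4 = 40 ≡ 7 = α_err ✓ (single-error assumption holds).
Step 4: error magnitude e = S_0/v_1 = S_0·∏_{j≠1}(α_1 − α_j) = 2·1 = 2 ≡ 2 (mod 11).
Step 5: correct position 1: c_1 = r_1 − e = 1 − 2 ≡ 10 (mod 11). Hence c = [10, 3, 5, 9, 0].
  Check: interpolating c through the α_i gives m(x) = 1 + 6·x (degree < 2) with m(α_i) = c_i for every i, so c is indeed a codeword.


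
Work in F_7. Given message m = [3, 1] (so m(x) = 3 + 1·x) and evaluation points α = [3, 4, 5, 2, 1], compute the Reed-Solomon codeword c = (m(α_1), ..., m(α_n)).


c = [6, 0, 1, 5, 4]

Message polynomial: m(x) = 3 + 1·x (mod 7).
For each evaluation point α_i, compute m(α_i) mod 7:
  α_1 = 3: Horner steps 1 → 6, so m(3) = 6.
  α_2 = 4: Horner steps 1 → 0, so m(4) = 0.
  α_3 = 5: Horner steps 1 → 1, so m(5) = 1.
  α_4 = 2: Horner steps 1 → 5, so m(2) = 5.
  α_5 = 1: Horner steps 1 → 4, so m(1) = 4.
Codeword c = [6, 0, 1, 5, 4] ∈ F_7^5.


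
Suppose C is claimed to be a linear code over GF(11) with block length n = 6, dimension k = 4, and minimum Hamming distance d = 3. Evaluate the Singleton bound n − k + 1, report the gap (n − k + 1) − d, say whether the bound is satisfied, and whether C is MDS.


Singleton RHS = n − k + 1 = 3, slack = 0, bound satisfied, MDS.

Singleton bound: d ≤ n − k + 1.
Here n = 6, k = 4, so n − k + 1 = 3.
Given d = 3, check d ≤ 3: YES.
Slack = (n − k + 1) − d = 0.
The code is MDS (slack = 0).
Description: the claimed parameters are [6, 4, 3]_11; such a code would be MDS (meets Singleton bound).


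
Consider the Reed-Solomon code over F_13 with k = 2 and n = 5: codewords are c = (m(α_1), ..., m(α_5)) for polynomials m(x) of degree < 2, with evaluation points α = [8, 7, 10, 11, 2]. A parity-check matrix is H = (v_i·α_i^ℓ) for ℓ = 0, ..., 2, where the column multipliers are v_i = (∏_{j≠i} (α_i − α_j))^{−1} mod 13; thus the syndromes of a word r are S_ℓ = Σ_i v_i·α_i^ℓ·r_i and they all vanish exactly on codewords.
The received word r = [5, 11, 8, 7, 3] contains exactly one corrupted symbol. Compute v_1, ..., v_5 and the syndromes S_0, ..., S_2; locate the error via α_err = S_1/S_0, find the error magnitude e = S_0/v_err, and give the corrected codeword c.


S = (6, 9, 7), error at position 1, error magnitude e = 8, c = [10, 11, 8, 7, 3].

Step 1: column multipliers v_i = (∏_{j≠i}(α_i − α_j))^{−1} mod 13.
  i = 1 (α = 8): (8−7)(8−10)(8−11)(8−2) = 1·(−2)·(−3)·6 = 36 ≡ 10, so v_1 = 10^{−1} = 4 (mod 13).
  i = 2 (α = 7): (7−8)(7−10)(7−11)(7−2) = (−1)·(−3)·(−4)·5 = −60 ≡ 5, so v_2 = 5^{−1} = 8 (mod 13).
  i = 3 (α = 10): (10−8)(10−7)(10−11)(10−2) = 2·3·(−1)·8 = −48 ≡ 4, so v_3 = 4^{−1} = 10 (mod 13).
  i = 4 (α = 11): (11−8)(11−7)(11−10)(11−2) = 3·4·1·9 = 108 ≡ 4, so v_4 = 4^{−1} = 10 (mod 13).
  i = 5 (α = 2): (2−8)(2−7)(2−10)(2−11) = (−6)·(−5)·(−8)·(−9) = 2160 ≡ 2, so v_5 = 2^{−1} = 7 (mod 13).
  v = [4, 8, 10, 10, 7].
Step 2: syndromes of r = [5, 11, 8, 7, 3] (all sums mod 13).
  S_0 = Σ v_i r_i = 4·5 + 8·11 + 10·8 + 10·7 + 7·3 = 279 ≡ 6.
  S_1 = Σ v_i α_i r_i = 4·8·5 + 8·7·11 + 10·10·8 + 10·11·7 + 7·2·3 = 2388 ≡ 9.
  α_i^2 mod 13 = [12, 10, 9, 4, 4].
  S_2 = Σ v_i α_i^2 r_i = 4·12·5 + 8·10·11 + 10·9·8 + 10·4·7 + 7·4·3 = 2204 ≡ 7.
  S = (6, 9, 7) ≠ 0, so r is not a codeword (an error is present).
Step 3: locate the error. For a single error e at position i, S_ℓ = v_i·e·α_i^ℓ, so α_err = S_1/S_0.
  S_0^{−1} = 6^{−1} = 11 (mod 13), so α_err = 9·11 = 99 ≡ 8 = α_1. Error position i = 1.
  Consistency check: S_2/S_1 = 7·3 = 21 ≡ 8 = α_err ✓ (single-error assumption holds).
Step 4: error magnitude e = S_0/v_1 = S_0·∏_{j≠1}(α_1 − α_j) = 6·10 = 60 ≡ 8 (mod 13).
Step 5: correct position 1: c_1 = r_1 − e = 5 − 8 ≡ 10 (mod 13). Hence c = [10, 11, 8, 7, 3].
  Check: interpolating c through the α_i gives m(x) = 5 + 12·x (degree < 2) with m(α_i) = c_i for every i, so c is indeed a codeword.


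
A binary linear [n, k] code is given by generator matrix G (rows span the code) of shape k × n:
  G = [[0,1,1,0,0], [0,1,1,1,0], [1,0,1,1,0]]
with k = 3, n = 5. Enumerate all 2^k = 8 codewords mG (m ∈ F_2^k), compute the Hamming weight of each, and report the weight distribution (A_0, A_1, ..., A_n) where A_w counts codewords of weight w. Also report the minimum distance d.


Weight distribution: A_0 = 1, A_1 = 1, A_2 = 3, A_3 = 3. Minimum distance d = 1.

Enumerate all 2^3 = 8 messages m ∈ F_2^3.
For each, compute codeword c = mG in F_2^5, then tally its weight.
  m = 000 → c = 00000, weight = 0.
  m = 100 → c = 01100, weight = 2.
  m = 010 → c = 01110, weight = 3.
  m = 110 → c = 00010, weight = 1.
  m = 001 → c = 10110, weight = 3.
  m = 101 → c = 11010, weight = 3.
  m = 011 → c = 11000, weight = 2.
  m = 111 → c = 10100, weight = 2.
Tally weights:
  weight 0: 1 codewords.
  weight 1: 1 codewords.
  weight 2: 3 codewords.
  weight 3: 3 codewords.
Minimum distance d = smallest w > 0 with A_w > 0 = 1.
Sanity: Σ A_w = 8 = 2^3 = 8 ✓.


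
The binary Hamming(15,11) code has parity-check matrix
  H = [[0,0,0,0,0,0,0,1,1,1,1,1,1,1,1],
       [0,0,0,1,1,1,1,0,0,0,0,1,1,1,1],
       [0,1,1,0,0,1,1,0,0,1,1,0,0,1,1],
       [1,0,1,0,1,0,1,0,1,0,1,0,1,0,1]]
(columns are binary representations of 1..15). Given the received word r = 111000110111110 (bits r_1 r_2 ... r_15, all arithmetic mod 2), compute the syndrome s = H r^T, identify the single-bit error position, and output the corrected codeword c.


s = (0, 0, 0, 1)^T, error position = 1, corrected codeword c = 011000110111110

Compute s = H r^T mod 2 one row at a time:
  s_1 = 1 + 0 + 1 + 1 + 1 + 1 + 1 + 0 = 6 ≡ 0 (mod 2).
  s_2 = 0 + 0 + 0 + 1 + 1 + 1 + 1 + 0 = 4 ≡ 0 (mod 2).
  s_3 = 1 + 1 + 0 + 1 + 1 + 1 + 1 + 0 = 6 ≡ 0 (mod 2).
  s_4 = 1 + 1 + 0 + 1 + 0 + 1 + 1 + 0 = 5 ≡ 1 (mod 2).
s = (0, 0, 0, 1)^T — this equals column 1 of H (binary 0001), so error is at position 1.
Correct: flip bit 1 of r = 111000110111110 to get c = 011000110111110.


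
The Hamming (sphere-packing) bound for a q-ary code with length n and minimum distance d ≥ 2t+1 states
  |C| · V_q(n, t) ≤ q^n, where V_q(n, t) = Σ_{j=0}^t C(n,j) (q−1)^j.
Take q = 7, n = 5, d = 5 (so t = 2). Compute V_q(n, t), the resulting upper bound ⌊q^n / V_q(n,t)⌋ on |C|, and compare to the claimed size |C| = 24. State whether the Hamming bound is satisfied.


V_q(n, t) = 391, q^n = 16807, Hamming bound = 42, |C| = 24 ≤ bound (satisfied).

Step 1: Compute V_q(n, t) = Σ_{j=0}^2 C(n, j) (q−1)^j.
  j = 0: C(5,0)·(6)^0 = 1·1 = 1.
  j = 1: C(5,1)·(6)^1 = 5·6 = 30.
  j = 2: C(5,2)·(6)^2 = 10·36 = 360.
  V_q(n, t) = 1 + 30 + 360 = 391.
Step 2: q^n = 7^5 = 16807.
Step 3: Hamming bound ⌊q^n / V_q(n,t)⌋ = ⌊16807/391⌋ = 42.
Step 4: Compare |C| = 24 to 42: satisfied.
The claimed |C| lies below the Hamming bound.


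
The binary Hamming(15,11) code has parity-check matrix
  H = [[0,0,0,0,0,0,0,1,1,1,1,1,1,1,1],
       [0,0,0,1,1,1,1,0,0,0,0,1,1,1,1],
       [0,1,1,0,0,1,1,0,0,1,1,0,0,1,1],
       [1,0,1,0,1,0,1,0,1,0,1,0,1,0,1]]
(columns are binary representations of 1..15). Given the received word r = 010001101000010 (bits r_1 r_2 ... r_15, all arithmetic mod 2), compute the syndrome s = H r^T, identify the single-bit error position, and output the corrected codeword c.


s = (0, 1, 0, 0)^T, error position = 4, corrected codeword c = 010101101000010

Compute s = H r^T mod 2 one row at a time:
  s_1 = 0 + 1 + 0 + 0 + 0 + 0 + 1 + 0 = 2 ≡ 0 (mod 2).
  s_2 = 0 + 0 + 1 + 1 + 0 + 0 + 1 + 0 = 3 ≡ 1 (mod 2).
  s_3 = 1 + 0 + 1 + 1 + 0 + 0 + 1 + 0 = 4 ≡ 0 (mod 2).
  s_4 = 0 + 0 + 0 + 1 + 1 + 0 + 0 + 0 = 2 ≡ 0 (mod 2).
s = (0, 1, 0, 0)^T — this equals column 4 of H (binary 0100), so error is at position 4.
Correct: flip bit 4 of r = 010001101000010 to get c = 010101101000010.


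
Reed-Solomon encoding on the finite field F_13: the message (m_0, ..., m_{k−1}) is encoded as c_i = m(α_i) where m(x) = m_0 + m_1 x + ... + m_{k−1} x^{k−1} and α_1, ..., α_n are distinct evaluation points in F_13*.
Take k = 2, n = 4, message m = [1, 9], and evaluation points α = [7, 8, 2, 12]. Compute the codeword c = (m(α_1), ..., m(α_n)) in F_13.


c = [12, 8, 6, 5]

Message polynomial: m(x) = 1 + 9·x (mod 13).
For each evaluation point α_i, compute m(α_i) mod 13:
  α_1 = 7: Horner steps 9 → 12, so m(7) = 12.
  α_2 = 8: Horner steps 9 → 8, so m(8) = 8.
  α_3 = 2: Horner steps 9 → 6, so m(2) = 6.
  α_4 = 12: Horner steps 9 → 5, so m(12) = 5.
Codeword c = [12, 8, 6, 5] ∈ F_13^4.


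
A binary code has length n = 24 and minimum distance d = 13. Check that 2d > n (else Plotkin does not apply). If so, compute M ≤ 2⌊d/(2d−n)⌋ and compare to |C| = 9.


Plotkin bound M ≤ 12; given |C| = 9 ≤ bound (satisfied).

Check applicability: 2d = 26, n = 24.
2d − n = 2 > 0, so Plotkin applies.
Compute d/(2d−n) = 13/2 ≈ 6.5000.
⌊d/(2d−n)⌋ = 6.
Plotkin bound: M ≤ 2·6 = 12.
Given |C| = 9, check: satisfied.
This |C| is below the Plotkin bound.


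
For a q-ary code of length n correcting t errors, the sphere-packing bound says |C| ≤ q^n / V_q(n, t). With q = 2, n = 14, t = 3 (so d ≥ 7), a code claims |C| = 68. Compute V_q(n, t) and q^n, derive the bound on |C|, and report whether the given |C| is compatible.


V_q(n, t) = 470, q^n = 16384, Hamming bound = 34, |C| = 68 > bound (violated).

Step 1: Compute V_q(n, t) = Σ_{j=0}^3 C(n, j) (q−1)^j.
  j = 0: C(14,0)·(1)^0 = 1·1 = 1.
  j = 1: C(14,1)·(1)^1 = 14·1 = 14.
  j = 2: C(14,2)·(1)^2 = 91·1 = 91.
  j = 3: C(14,3)·(1)^3 = 364·1 = 364.
  V_q(n, t) = 1 + 14 + 91 + 364 = 470.
Step 2: q^n = 2^14 = 16384.
Step 3: Hamming bound ⌊q^n / V_q(n,t)⌋ = ⌊16384/470⌋ = 34.
Step 4: Compare |C| = 68 to 34: violated.
The claimed |C| lies above the Hamming bound, so no 2-ary code of length 14 with d ≥ 7 can have 68 codewords.


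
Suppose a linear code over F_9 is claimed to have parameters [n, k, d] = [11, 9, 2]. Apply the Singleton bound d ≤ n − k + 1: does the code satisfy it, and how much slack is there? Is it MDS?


Singleton RHS = n − k + 1 = 3, slack = 1, bound satisfied, not MDS.

Singleton bound: d ≤ n − k + 1.
Here n = 11, k = 9, so n − k + 1 = 3.
Given d = 2, check d ≤ 3: YES.
Slack = (n − k + 1) − d = 1.
The code is NOT MDS (slack = 1 > 0).
Description: the claimed parameters are [11, 9, 2]_9; such a code would be non-MDS.


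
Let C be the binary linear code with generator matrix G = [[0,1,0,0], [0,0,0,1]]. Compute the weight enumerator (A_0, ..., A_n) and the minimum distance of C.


Weight distribution: A_0 = 1, A_1 = 2, A_2 = 1. Minimum distance d = 1.

Enumerate all 2^2 = 4 messages m ∈ F_2^2.
For each, compute codeword c = mG in F_2^4, then tally its weight.
  m = 00 → c = 0000, weight = 0.
  m = 10 → c = 0100, weight = 1.
  m = 01 → c = 0001, weight = 1.
  m = 11 → c = 0101, weight = 2.
Tally weights:
  weight 0: 1 codewords.
  weight 1: 2 codewords.
  weight 2: 1 codewords.
Minimum distance d = smallest w > 0 with A_w > 0 = 1.
Sanity: Σ A_w = 4 = 2^2 = 4 ✓.


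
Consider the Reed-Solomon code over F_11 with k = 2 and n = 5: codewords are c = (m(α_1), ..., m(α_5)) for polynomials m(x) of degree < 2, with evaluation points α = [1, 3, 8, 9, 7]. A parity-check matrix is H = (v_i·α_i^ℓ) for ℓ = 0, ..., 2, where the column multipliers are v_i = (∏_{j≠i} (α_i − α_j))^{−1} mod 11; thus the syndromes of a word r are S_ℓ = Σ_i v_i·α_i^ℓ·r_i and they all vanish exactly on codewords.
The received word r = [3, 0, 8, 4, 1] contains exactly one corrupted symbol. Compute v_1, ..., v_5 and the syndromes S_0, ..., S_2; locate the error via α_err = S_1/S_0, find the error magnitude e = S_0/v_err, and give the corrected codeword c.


S = (8, 2, 6), error at position 2, error magnitude e = 5, c = [3, 6, 8, 4, 1].

Step 1: column multipliers v_i = (∏_{j≠i}(α_i − α_j))^{−1} mod 11.
  i = 1 (α = 1): (1−3)(1−8)(1−9)(1−7) = (−2)·(−7)·(−8)·(−6) = 672 ≡ 1, so v_1 = 1^{−1} = 1 (mod 11).
  i = 2 (α = 3): (3−1)(3−8)(3−9)(3−7) = 2·(−5)·(−6)·(−4) = −240 ≡ 2, so v_2 = 2^{−1} = 6 (mod 11).
  i = 3 (α = 8): (8−1)(8−3)(8−9)(8−7) = 7·5·(−1)·1 = −35 ≡ 9, so v_3 = 9^{−1} = 5 (mod 11).
  i = 4 (α = 9): (9−1)(9−3)(9−8)(9−7) = 8·6·1·2 = 96 ≡ 8, so v_4 = 8^{−1} = 7 (mod 11).
  i = 5 (α = 7): (7−1)(7−3)(7−8)(7−9) = 6·4·(−1)·(−2) = 48 ≡ 4, so v_5 = 4^{−1} = 3 (mod 11).
  v = [1, 6, 5, 7, 3].
Step 2: syndromes of r = [3, 0, 8, 4, 1] (all sums mod 11).
  S_0 = Σ v_i r_i = 1·3 + 6·0 + 5·8 + 7·4 + 3·1 = 74 ≡ 8.
  S_1 = Σ v_i α_i r_i = 1·1·3 + 6·3·0 + 5·8·8 + 7·9·4 + 3·7·1 = 596 ≡ 2.
  α_i^2 mod 11 = [1, 9, 9, 4, 5].
  S_2 = Σ v_i α_i^2 r_i = 1·1·3 + 6·9·0 + 5·9·8 + 7·4·4 + 3·5·1 = 490 ≡ 6.
  S = (8, 2, 6) ≠ 0, so r is not a codeword (an error is present).
Step 3: locate the error. For a single error e at position i, S_ℓ = v_i·e·α_i^ℓ, so α_err = S_1/S_0.
  S_0^{−1} = 8^{−1} = 7 (mod 11), so α_err = 2·7 = 14 ≡ 3 = α_2. Error position i = 2.
  Consistency check: S_2/S_1 = 6·6 = 36 ≡ 3 = α_err ✓ (single-error assumption holds).
Step 4: error magnitude e = S_0/v_2 = S_0·∏_{j≠2}(α_2 − α_j) = 8·2 = 16 ≡ 5 (mod 11).
Step 5: correct position 2: c_2 = r_2 − e = 0 − 5 ≡ 6 (mod 11). Hence c = [3, 6, 8, 4, 1].
  Check: interpolating c through the α_i gives m(x) = 7 + 7·x (degree < 2) with m(α_i) = c_i for every i, so c is indeed a codeword.


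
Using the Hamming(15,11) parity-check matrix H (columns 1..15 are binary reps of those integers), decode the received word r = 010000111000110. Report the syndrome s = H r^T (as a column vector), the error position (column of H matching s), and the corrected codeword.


s = (0, 1, 1, 1)^T, error position = 7, corrected codeword c = 010000011000110

Compute s = H r^T mod 2 one row at a time:
  s_1 = 1 + 1 + 0 + 0 + 0 + 1 + 1 + 0 = 4 ≡ 0 (mod 2).
  s_2 = 0 + 0 + 0 + 1 + 0 + 1 + 1 + 0 = 3 ≡ 1 (mod 2).
  s_3 = 1 + 0 + 0 + 1 + 0 + 0 + 1 + 0 = 3 ≡ 1 (mod 2).
  s_4 = 0 + 0 + 0 + 1 + 1 + 0 + 1 + 0 = 3 ≡ 1 (mod 2).
s = (0, 1, 1, 1)^T — this equals column 7 of H (binary 0111), so error is at position 7.
Correct: flip bit 7 of r = 010000111000110 to get c = 010000011000110.


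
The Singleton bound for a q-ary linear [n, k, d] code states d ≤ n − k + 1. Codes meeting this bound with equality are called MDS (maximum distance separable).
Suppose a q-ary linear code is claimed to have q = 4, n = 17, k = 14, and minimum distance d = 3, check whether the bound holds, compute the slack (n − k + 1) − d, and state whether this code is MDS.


Singleton RHS = n − k + 1 = 4, slack = 1, bound satisfied, not MDS.

Singleton bound: d ≤ n − k + 1.
Here n = 17, k = 14, so n − k + 1 = 4.
Given d = 3, check d ≤ 4: YES.
Slack = (n − k + 1) − d = 1.
The code is NOT MDS (slack = 1 > 0).
Description: the claimed parameters are [17, 14, 3]_4; such a code would be non-MDS.


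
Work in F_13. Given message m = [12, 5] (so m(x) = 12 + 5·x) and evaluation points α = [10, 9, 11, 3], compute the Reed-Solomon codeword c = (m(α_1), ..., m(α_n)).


c = [10, 5, 2, 1]

Message polynomial: m(x) = 12 + 5·x (mod 13).
For each evaluation point α_i, compute m(α_i) mod 13:
  α_1 = 10: Horner steps 5 → 10, so m(10) = 10.
  α_2 = 9: Horner steps 5 → 5, so m(9) = 5.
  α_3 = 11: Horner steps 5 → 2, so m(11) = 2.
  α_4 = 3: Horner steps 5 → 1, so m(3) = 1.
Codeword c = [10, 5, 2, 1] ∈ F_13^4.


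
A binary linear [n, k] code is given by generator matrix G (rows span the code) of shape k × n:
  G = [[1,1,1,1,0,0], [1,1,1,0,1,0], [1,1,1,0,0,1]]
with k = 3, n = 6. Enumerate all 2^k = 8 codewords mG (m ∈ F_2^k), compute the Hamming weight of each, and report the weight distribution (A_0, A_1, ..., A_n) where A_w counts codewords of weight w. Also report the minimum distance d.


Weight distribution: A_0 = 1, A_2 = 3, A_4 = 3, A_6 = 1. Minimum distance d = 2.

Enumerate all 2^3 = 8 messages m ∈ F_2^3.
For each, compute codeword c = mG in F_2^6, then tally its weight.
  m = 000 → c = 000000, weight = 0.
  m = 100 → c = 111100, weight = 4.
  m = 010 → c = 111010, weight = 4.
  m = 110 → c = 000110, weight = 2.
  m = 001 → c = 111001, weight = 4.
  m = 101 → c = 000101, weight = 2.
  m = 011 → c = 000011, weight = 2.
  m = 111 → c = 111111, weight = 6.
Tally weights:
  weight 0: 1 codewords.
  weight 2: 3 codewords.
  weight 4: 3 codewords.
  weight 6: 1 codewords.
Minimum distance d = smallest w > 0 with A_w > 0 = 2.
Sanity: Σ A_w = 8 = 2^3 = 8 ✓.


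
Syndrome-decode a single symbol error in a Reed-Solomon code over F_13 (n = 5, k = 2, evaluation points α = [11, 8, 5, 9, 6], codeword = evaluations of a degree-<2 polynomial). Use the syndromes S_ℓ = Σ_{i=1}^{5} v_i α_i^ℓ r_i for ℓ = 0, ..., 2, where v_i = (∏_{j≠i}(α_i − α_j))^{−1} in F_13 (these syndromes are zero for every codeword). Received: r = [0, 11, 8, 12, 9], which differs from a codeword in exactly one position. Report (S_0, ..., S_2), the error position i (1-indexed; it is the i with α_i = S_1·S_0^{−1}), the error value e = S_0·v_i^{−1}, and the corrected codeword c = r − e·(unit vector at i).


S = (7, 12, 2), error at position 1, error magnitude e = 12, c = [1, 11, 8, 12, 9].

Step 1: column multipliers v_i = (∏_{j≠i}(α_i − α_j))^{−1} mod 13.
  i = 1 (α = 11): (11−8)(11−5)(11−9)(11−6) = 3·6·2·5 = 180 ≡ 11, so v_1 = 11^{−1} = 6 (mod 13).
  i = 2 (α = 8): (8−11)(8−5)(8−9)(8−6) = (−3)·3·(−1)·2 = 18 ≡ 5, so v_2 = 5^{−1} = 8 (mod 13).
  i = 3 (α = 5): (5−11)(5−8)(5−9)(5−6) = (−6)·(−3)·(−4)·(−1) = 72 ≡ 7, so v_3 = 7^{−1} = 2 (mod 13).
  i = 4 (α = 9): (9−11)(9−8)(9−5)(9−6) = (−2)·1·4·3 = −24 ≡ 2, so v_4 = 2^{−1} = 7 (mod 13).
  i = 5 (α = 6): (6−11)(6−8)(6−5)(6−9) = (−5)·(−2)·1·(−3) = −30 ≡ 9, so v_5 = 9^{−1} = 3 (mod 13).
  v = [6, 8, 2, 7, 3].
Step 2: syndromes of r = [0, 11, 8, 12, 9] (all sums mod 13).
  S_0 = Σ v_i r_i = 6·0 + 8·11 + 2·8 + 7·12 + 3·9 = 215 ≡ 7.
  S_1 = Σ v_i α_i r_i = 6·11·0 + 8·8·11 + 2·5·8 + 7·9·12 + 3·6·9 = 1702 ≡ 12.
  α_i^2 mod 13 = [4, 12, 12, 3, 10].
  S_2 = Σ v_i α_i^2 r_i = 6·4·0 + 8·12·11 + 2·12·8 + 7·3·12 + 3·10·9 = 1770 ≡ 2.
  S = (7, 12, 2) ≠ 0, so r is not a codeword (an error is present).
Step 3: locate the error. For a single error e at position i, S_ℓ = v_i·e·α_i^ℓ, so α_err = S_1/S_0.
  S_0^{−1} = 7^{−1} = 2 (mod 13), so α_err = 12·2 = 24 ≡ 11 = α_1. Error position i = 1.
  Consistency check: S_2/S_1 = 2·12 = 24 ≡ 11 = α_err ✓ (single-error assumption holds).
Step 4: error magnitude e = S_0/v_1 = S_0·∏_{j≠1}(α_1 − α_j) = 7·11 = 77 ≡ 12 (mod 13).
Step 5: correct position 1: c_1 = r_1 − e = 0 − 12 ≡ 1 (mod 13). Hence c = [1, 11, 8, 12, 9].
  Check: interpolating c through the α_i gives m(x) = 3 + 1·x (degree < 2) with m(α_i) = c_i for every i, so c is indeed a codeword.


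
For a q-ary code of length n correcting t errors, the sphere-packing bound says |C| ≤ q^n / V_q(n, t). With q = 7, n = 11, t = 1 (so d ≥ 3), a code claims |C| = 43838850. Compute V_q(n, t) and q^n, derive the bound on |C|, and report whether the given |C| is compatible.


V_q(n, t) = 67, q^n = 1977326743, Hamming bound = 29512339, |C| = 43838850 > bound (violated).

Step 1: Compute V_q(n, t) = Σ_{j=0}^1 C(n, j) (q−1)^j.
  j = 0: C(11,0)·(6)^0 = 1·1 = 1.
  j = 1: C(11,1)·(6)^1 = 11·6 = 66.
  V_q(n, t) = 1 + 66 = 67.
Step 2: q^n = 7^11 = 1977326743.
Step 3: Hamming bound ⌊q^n / V_q(n,t)⌋ = ⌊1977326743/67⌋ = 29512339.
Step 4: Compare |C| = 43838850 to 29512339: violated.
The claimed |C| lies above the Hamming bound, so no 7-ary code of length 11 with d ≥ 3 can have 43838850 codewords.


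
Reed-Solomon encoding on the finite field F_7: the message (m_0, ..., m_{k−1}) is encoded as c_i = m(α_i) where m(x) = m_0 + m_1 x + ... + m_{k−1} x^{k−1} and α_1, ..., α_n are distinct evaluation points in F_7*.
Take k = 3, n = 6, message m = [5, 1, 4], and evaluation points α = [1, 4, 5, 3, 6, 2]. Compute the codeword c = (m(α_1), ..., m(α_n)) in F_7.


c = [3, 3, 5, 2, 1, 2]

Message polynomial: m(x) = 5 + 1·x + 4·x^2 (mod 7).
For each evaluation point α_i, compute m(α_i) mod 7:
  α_1 = 1: Horner steps 4 → 5 → 3, so m(1) = 3.
  α_2 = 4: Horner steps 4 → 3 → 3, so m(4) = 3.
  α_3 = 5: Horner steps 4 → 0 → 5, so m(5) = 5.
  α_4 = 3: Horner steps 4 → 6 → 2, so m(3) = 2.
  α_5 = 6: Horner steps 4 → 4 → 1, so m(6) = 1.
  α_6 = 2: Horner steps 4 → 2 → 2, so m(2) = 2.
Codeword c = [3, 3, 5, 2, 1, 2] ∈ F_7^6.


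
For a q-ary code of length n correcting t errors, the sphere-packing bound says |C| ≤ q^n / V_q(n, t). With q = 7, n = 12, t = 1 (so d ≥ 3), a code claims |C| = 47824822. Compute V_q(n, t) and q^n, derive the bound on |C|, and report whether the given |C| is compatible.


V_q(n, t) = 73, q^n = 13841287201, Hamming bound = 189606673, |C| = 47824822 ≤ bound (satisfied).

Step 1: Compute V_q(n, t) = Σ_{j=0}^1 C(n, j) (q−1)^j.
  j = 0: C(12,0)·(6)^0 = 1·1 = 1.
  j = 1: C(12,1)·(6)^1 = 12·6 = 72.
  V_q(n, t) = 1 + 72 = 73.
Step 2: q^n = 7^12 = 13841287201.
Step 3: Hamming bound ⌊q^n / V_q(n,t)⌋ = ⌊13841287201/73⌋ = 189606673.
Step 4: Compare |C| = 47824822 to 189606673: satisfied.
The claimed |C| lies below the Hamming bound.


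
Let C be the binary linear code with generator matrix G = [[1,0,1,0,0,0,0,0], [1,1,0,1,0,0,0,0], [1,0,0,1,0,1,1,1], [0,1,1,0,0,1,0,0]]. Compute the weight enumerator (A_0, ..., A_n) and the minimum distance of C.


Weight distribution: A_0 = 1, A_2 = 2, A_3 = 6, A_4 = 3, A_5 = 2, A_6 = 2. Minimum distance d = 2.

Enumerate all 2^4 = 16 messages m ∈ F_2^4.
For each, compute codeword c = mG in F_2^8, then tally its weight.
  m = 0000 → c = 00000000, weight = 0.
  m = 1000 → c = 10100000, weight = 2.
  m = 0100 → c = 11010000, weight = 3.
  m = 1100 → c = 01110000, weight = 3.
  m = 0010 → c = 10010111, weight = 5.
  m = 1010 → c = 00110111, weight = 5.
  m = 0110 → c = 01000111, weight = 4.
  m = 1110 → c = 11100111, weight = 6.
  m = 0001 → c = 01100100, weight = 3.
  m = 1001 → c = 11000100, weight = 3.
  m = 0101 → c = 10110100, weight = 4.
  m = 1101 → c = 00010100, weight = 2.
  m = 0011 → c = 11110011, weight = 6.
  m = 1011 → c = 01010011, weight = 4.
  m = 0111 → c = 00100011, weight = 3.
  m = 1111 → c = 10000011, weight = 3.
Tally weights:
  weight 0: 1 codewords.
  weight 2: 2 codewords.
  weight 3: 6 codewords.
  weight 4: 3 codewords.
  weight 5: 2 codewords.
  weight 6: 2 codewords.
Minimum distance d = smallest w > 0 with A_w > 0 = 2.
Sanity: Σ A_w = 16 = 2^4 = 16 ✓.
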